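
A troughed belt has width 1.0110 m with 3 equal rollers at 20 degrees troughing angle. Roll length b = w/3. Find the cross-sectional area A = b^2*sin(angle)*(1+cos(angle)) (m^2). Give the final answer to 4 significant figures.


b = 1.0110/3 = 0.337 m
A = 0.337^2 * sin(20 deg) * (1 + cos(20 deg))
A = 0.07534 m^2


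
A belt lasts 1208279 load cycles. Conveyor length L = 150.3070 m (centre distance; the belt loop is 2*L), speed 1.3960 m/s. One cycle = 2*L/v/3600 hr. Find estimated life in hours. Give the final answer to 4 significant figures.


cycle_time = 2 * 150.3070 / 1.3960 / 3600 = 0.0598165 hr
life = 1208279 * 0.0598165 = 72280 hours


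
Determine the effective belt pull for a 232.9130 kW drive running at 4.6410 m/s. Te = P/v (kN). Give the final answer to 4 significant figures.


Te = P / v = 232.9130 / 4.6410
Te = 50.19 kN


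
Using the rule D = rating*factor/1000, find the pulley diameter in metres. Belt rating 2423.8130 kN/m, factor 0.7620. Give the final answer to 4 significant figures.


D = 2423.8130 * 0.7620 / 1000
D = 1.847 m


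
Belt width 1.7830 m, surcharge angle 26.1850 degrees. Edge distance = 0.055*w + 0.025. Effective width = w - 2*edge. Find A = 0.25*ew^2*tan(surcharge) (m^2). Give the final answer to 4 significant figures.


edge = 0.055*1.7830 + 0.025 = 0.123065 m
ew = 1.7830 - 2*0.123065 = 1.53687 m
A = 0.25 * 1.53687^2 * tan(26.1850 deg)
A = 0.2904 m^2


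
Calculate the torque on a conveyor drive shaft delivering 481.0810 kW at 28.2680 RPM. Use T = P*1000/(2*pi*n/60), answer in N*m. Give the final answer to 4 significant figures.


omega = 2*pi*28.2680/60 = 2.96022 rad/s
T = 481.0810*1000 / 2.96022
T = 162500 N*m


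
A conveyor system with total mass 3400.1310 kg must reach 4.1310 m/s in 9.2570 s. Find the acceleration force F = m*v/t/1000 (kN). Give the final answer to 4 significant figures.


F = 3400.1310 * 4.1310 / 9.2570 / 1000
F = 1.517 kN


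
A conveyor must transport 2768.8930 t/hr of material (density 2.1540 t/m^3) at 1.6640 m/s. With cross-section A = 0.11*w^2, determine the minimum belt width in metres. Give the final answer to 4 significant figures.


A_req = 2768.8930 / (1.6640 * 2.1540 * 3600) = 0.214588 m^2
w = sqrt(0.214588 / 0.11)
w = 1.397 m


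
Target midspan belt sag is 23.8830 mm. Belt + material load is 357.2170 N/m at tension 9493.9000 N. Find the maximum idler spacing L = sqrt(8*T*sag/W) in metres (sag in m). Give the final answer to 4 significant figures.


sag = 23.8830/1000 = 0.023883 m
L = sqrt(8 * 9493.9000 * 0.023883 / 357.2170)
L = 2.253 m


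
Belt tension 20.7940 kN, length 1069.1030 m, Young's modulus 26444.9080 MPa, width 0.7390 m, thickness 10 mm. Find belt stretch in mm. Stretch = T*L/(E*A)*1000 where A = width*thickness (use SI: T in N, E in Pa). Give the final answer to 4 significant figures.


A = 0.7390 * 0.01 = 0.00739 m^2
Stretch = 20.7940*1000 * 1069.1030 / (26444.9080e6 * 0.00739) * 1000
Stretch = 113.8 mm


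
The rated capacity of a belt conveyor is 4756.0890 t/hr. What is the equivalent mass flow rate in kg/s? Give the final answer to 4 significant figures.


m_dot = 4756.0890 * 1000 / 3600
m_dot = 1321 kg/s


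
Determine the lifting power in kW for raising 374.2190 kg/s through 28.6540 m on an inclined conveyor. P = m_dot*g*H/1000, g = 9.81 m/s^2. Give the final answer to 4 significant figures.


P = 374.2190 * 9.81 * 28.6540 / 1000
P = 105.2 kW


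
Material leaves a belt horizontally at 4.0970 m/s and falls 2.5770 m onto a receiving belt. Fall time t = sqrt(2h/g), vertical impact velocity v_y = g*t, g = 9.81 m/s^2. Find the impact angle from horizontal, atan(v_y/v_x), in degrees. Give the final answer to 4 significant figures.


t = sqrt(2*2.5770/9.81) = 0.724833 s
v_y = 9.81 * 0.724833 = 7.11061 m/s
angle = atan(7.11061 / 4.0970) = 60.05 deg


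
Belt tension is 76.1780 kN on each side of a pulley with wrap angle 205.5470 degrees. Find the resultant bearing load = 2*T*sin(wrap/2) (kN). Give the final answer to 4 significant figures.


F = 2 * 76.1780 * sin(205.5470/2 deg)
F = 148.6 kN


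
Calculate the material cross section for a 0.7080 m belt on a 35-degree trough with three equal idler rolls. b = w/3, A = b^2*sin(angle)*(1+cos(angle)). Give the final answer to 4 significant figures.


b = 0.7080/3 = 0.236 m
A = 0.236^2 * sin(35 deg) * (1 + cos(35 deg))
A = 0.05811 m^2


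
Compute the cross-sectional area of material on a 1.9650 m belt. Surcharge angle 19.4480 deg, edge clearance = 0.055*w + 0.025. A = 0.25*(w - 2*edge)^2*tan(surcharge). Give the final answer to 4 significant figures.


edge = 0.055*1.9650 + 0.025 = 0.133075 m
ew = 1.9650 - 2*0.133075 = 1.69885 m
A = 0.25 * 1.69885^2 * tan(19.4480 deg)
A = 0.2548 m^2


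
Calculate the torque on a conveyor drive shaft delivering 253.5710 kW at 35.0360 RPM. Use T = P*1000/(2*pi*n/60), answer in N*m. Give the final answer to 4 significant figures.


omega = 2*pi*35.0360/60 = 3.66896 rad/s
T = 253.5710*1000 / 3.66896
T = 69110 N*m


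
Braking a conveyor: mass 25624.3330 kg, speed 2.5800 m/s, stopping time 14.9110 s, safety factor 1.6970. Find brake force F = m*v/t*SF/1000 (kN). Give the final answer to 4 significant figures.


F = 25624.3330 * 2.5800 / 14.9110 * 1.6970 / 1000
F = 7.524 kN


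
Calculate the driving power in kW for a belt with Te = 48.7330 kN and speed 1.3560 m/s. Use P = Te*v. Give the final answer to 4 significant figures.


P = Te * v = 48.7330 * 1.3560
P = 66.08 kW


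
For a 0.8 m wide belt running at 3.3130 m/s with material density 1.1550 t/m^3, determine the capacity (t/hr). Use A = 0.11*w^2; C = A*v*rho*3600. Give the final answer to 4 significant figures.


A = 0.11 * 0.8^2 = 0.0704 m^2
C = 0.0704 * 3.3130 * 1.1550 * 3600
C = 969.8 t/hr


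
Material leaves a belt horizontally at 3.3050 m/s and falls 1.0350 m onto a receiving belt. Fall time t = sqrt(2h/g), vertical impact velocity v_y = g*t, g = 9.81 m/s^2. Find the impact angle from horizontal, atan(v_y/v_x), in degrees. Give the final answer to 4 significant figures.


t = sqrt(2*1.0350/9.81) = 0.459357 s
v_y = 9.81 * 0.459357 = 4.50629 m/s
angle = atan(4.50629 / 3.3050) = 53.74 deg


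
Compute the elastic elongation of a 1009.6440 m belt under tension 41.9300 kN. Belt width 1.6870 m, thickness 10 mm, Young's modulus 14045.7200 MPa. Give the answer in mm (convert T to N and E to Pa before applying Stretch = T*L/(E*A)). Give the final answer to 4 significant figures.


A = 1.6870 * 0.01 = 0.01687 m^2
Stretch = 41.9300*1000 * 1009.6440 / (14045.7200e6 * 0.01687) * 1000
Stretch = 178.7 mm


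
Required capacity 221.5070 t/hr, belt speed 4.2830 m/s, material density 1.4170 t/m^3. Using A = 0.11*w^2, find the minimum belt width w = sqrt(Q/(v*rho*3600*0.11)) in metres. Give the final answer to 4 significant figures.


A_req = 221.5070 / (4.2830 * 1.4170 * 3600) = 0.0101383 m^2
w = sqrt(0.0101383 / 0.11)
w = 0.3036 m


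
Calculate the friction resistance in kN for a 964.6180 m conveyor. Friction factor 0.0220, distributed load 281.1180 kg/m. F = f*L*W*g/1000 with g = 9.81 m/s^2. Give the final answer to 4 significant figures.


F = 0.0220 * 964.6180 * 281.1180 * 9.81 / 1000
F = 58.52 kN


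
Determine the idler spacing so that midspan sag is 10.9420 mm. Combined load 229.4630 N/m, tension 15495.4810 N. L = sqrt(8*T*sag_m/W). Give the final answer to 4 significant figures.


sag = 10.9420/1000 = 0.010942 m
L = sqrt(8 * 15495.4810 * 0.010942 / 229.4630)
L = 2.431 m


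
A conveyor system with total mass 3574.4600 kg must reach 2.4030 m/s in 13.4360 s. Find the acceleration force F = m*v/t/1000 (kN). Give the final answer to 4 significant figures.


F = 3574.4600 * 2.4030 / 13.4360 / 1000
F = 0.6393 kN


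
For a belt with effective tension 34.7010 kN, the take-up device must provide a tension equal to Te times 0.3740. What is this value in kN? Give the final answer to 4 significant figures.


T_tu = 34.7010 * 0.3740
T_tu = 12.98 kN


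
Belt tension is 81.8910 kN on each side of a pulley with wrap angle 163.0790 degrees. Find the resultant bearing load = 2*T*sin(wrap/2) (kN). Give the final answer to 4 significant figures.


F = 2 * 81.8910 * sin(163.0790/2 deg)
F = 162.0 kN


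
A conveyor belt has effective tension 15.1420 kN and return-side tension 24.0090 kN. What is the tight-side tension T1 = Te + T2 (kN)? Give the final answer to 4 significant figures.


T1 = Te + T2 = 15.1420 + 24.0090
T1 = 39.15 kN


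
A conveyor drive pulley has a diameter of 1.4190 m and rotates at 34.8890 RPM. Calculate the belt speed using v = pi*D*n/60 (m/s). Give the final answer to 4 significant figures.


v = pi * 1.4190 * 34.8890 / 60
v = 2.592 m/s


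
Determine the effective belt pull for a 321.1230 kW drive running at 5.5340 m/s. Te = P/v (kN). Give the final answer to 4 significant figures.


Te = P / v = 321.1230 / 5.5340
Te = 58.03 kN


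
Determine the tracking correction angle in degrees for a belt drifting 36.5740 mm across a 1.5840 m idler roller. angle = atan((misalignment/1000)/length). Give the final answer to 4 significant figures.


misalign_m = 36.5740 / 1000 = 0.036574 m
angle = atan(0.036574 / 1.5840)
angle = 1.323 deg


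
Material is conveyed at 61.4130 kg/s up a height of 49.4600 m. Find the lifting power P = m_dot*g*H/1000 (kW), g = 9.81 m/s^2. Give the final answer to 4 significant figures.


P = 61.4130 * 9.81 * 49.4600 / 1000
P = 29.80 kW


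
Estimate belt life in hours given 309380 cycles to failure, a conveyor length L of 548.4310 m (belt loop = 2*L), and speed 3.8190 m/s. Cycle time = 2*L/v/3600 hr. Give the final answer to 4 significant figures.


cycle_time = 2 * 548.4310 / 3.8190 / 3600 = 0.0797811 hr
life = 309380 * 0.0797811 = 24680 hours


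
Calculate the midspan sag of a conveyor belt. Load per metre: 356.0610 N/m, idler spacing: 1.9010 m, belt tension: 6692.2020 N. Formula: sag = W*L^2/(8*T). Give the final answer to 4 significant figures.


sag = 356.0610 * 1.9010^2 / (8 * 6692.2020)
sag = 0.02403 m


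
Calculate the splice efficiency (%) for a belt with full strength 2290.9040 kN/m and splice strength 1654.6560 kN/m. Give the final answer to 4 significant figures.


Eff = 1654.6560 / 2290.9040 * 100
Eff = 72.23 %


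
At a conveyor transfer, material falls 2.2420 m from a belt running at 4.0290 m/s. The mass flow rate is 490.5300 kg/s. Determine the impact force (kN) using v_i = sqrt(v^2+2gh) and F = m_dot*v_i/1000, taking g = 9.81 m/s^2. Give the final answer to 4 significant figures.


v_i = sqrt(4.0290^2 + 2*9.81*2.2420) = 7.76021 m/s
F = 490.5300 * 7.76021 / 1000
F = 3.807 kN


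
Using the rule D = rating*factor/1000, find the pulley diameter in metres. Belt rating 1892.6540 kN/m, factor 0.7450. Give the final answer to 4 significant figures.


D = 1892.6540 * 0.7450 / 1000
D = 1.410 m


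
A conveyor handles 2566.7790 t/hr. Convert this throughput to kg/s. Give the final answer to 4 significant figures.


m_dot = 2566.7790 * 1000 / 3600
m_dot = 713.0 kg/s


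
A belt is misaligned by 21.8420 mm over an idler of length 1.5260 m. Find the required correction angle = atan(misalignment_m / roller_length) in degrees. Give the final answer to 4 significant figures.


misalign_m = 21.8420 / 1000 = 0.021842 m
angle = atan(0.021842 / 1.5260)
angle = 0.8200 deg


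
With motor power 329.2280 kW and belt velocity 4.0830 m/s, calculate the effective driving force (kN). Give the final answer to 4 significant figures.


Te = P / v = 329.2280 / 4.0830
Te = 80.63 kN


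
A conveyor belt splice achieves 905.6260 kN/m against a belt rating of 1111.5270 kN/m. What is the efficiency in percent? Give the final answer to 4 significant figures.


Eff = 905.6260 / 1111.5270 * 100
Eff = 81.48 %


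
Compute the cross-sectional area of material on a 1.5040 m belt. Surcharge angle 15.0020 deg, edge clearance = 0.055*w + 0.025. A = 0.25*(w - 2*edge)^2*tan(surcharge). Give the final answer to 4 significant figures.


edge = 0.055*1.5040 + 0.025 = 0.10772 m
ew = 1.5040 - 2*0.10772 = 1.28856 m
A = 0.25 * 1.28856^2 * tan(15.0020 deg)
A = 0.1112 m^2


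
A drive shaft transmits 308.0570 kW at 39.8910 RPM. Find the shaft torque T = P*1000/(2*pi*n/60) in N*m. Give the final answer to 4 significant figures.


omega = 2*pi*39.8910/60 = 4.17738 rad/s
T = 308.0570*1000 / 4.17738
T = 73740 N*m


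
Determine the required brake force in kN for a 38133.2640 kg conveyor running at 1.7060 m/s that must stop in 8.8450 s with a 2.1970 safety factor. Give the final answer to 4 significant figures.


F = 38133.2640 * 1.7060 / 8.8450 * 2.1970 / 1000
F = 16.16 kN


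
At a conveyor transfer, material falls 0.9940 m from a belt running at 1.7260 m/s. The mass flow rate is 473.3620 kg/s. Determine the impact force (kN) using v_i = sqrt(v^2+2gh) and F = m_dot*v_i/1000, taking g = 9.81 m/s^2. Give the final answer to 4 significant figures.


v_i = sqrt(1.7260^2 + 2*9.81*0.9940) = 4.74145 m/s
F = 473.3620 * 4.74145 / 1000
F = 2.244 kN


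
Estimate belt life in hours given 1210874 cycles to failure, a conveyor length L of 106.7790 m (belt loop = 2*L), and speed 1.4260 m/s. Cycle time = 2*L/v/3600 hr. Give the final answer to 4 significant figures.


cycle_time = 2 * 106.7790 / 1.4260 / 3600 = 0.0416 hr
life = 1210874 * 0.0416 = 50370 hours


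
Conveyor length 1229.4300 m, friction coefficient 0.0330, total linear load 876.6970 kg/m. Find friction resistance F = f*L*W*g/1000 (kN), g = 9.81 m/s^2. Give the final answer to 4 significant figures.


F = 0.0330 * 1229.4300 * 876.6970 * 9.81 / 1000
F = 348.9 kN


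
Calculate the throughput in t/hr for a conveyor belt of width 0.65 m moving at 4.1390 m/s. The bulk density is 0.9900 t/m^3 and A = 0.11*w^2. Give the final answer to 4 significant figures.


A = 0.11 * 0.65^2 = 0.046475 m^2
C = 0.046475 * 4.1390 * 0.9900 * 3600
C = 685.6 t/hr


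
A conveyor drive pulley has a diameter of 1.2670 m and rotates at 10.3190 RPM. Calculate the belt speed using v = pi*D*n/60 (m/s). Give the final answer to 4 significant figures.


v = pi * 1.2670 * 10.3190 / 60
v = 0.6846 m/s


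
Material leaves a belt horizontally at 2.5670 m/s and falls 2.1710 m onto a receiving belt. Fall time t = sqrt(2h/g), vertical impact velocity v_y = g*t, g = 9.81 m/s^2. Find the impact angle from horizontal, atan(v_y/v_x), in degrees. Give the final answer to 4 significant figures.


t = sqrt(2*2.1710/9.81) = 0.665289 s
v_y = 9.81 * 0.665289 = 6.52649 m/s
angle = atan(6.52649 / 2.5670) = 68.53 deg


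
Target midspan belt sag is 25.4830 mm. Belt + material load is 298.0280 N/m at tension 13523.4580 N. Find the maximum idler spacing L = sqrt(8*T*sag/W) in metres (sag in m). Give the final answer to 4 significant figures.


sag = 25.4830/1000 = 0.025483 m
L = sqrt(8 * 13523.4580 * 0.025483 / 298.0280)
L = 3.041 m


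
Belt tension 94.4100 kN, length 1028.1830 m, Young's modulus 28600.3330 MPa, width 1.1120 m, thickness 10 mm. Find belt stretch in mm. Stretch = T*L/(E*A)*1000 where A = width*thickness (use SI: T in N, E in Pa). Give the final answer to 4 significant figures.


A = 1.1120 * 0.01 = 0.01112 m^2
Stretch = 94.4100*1000 * 1028.1830 / (28600.3330e6 * 0.01112) * 1000
Stretch = 305.2 mm


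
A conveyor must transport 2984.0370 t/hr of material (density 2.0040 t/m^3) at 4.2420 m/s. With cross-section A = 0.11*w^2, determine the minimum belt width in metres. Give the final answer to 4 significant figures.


A_req = 2984.0370 / (4.2420 * 2.0040 * 3600) = 0.0975064 m^2
w = sqrt(0.0975064 / 0.11)
w = 0.9415 m


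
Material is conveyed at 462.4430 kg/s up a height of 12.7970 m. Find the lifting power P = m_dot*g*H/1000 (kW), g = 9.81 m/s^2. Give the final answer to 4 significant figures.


P = 462.4430 * 9.81 * 12.7970 / 1000
P = 58.05 kW


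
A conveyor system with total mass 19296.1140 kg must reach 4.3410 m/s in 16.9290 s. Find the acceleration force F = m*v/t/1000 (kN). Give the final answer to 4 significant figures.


F = 19296.1140 * 4.3410 / 16.9290 / 1000
F = 4.948 kN


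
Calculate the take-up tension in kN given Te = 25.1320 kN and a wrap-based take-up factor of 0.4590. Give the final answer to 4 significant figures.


T_tu = 25.1320 * 0.4590
T_tu = 11.54 kN


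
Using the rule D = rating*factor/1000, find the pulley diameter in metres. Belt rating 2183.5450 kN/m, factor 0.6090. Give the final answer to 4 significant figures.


D = 2183.5450 * 0.6090 / 1000
D = 1.330 m


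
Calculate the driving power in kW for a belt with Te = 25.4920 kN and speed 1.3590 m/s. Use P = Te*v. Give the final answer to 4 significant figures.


P = Te * v = 25.4920 * 1.3590
P = 34.64 kW


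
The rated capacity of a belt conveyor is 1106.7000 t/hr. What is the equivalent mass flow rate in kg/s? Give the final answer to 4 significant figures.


m_dot = 1106.7000 * 1000 / 3600
m_dot = 307.4 kg/s


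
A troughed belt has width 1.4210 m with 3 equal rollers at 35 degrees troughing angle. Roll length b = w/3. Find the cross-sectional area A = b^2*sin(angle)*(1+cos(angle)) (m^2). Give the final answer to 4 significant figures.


b = 1.4210/3 = 0.473667 m
A = 0.473667^2 * sin(35 deg) * (1 + cos(35 deg))
A = 0.2341 m^2


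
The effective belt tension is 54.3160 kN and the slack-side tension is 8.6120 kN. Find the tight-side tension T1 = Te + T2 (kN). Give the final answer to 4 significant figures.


T1 = Te + T2 = 54.3160 + 8.6120
T1 = 62.93 kN


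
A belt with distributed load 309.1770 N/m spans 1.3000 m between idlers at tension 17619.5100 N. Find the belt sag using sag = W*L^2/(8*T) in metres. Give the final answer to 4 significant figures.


sag = 309.1770 * 1.3000^2 / (8 * 17619.5100)
sag = 0.003707 m


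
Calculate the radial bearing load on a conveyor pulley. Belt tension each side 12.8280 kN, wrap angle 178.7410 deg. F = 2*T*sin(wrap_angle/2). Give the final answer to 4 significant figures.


F = 2 * 12.8280 * sin(178.7410/2 deg)
F = 25.65 kN


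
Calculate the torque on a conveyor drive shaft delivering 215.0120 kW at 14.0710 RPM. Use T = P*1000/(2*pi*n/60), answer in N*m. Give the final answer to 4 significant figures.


omega = 2*pi*14.0710/60 = 1.47351 rad/s
T = 215.0120*1000 / 1.47351
T = 145900 N*m


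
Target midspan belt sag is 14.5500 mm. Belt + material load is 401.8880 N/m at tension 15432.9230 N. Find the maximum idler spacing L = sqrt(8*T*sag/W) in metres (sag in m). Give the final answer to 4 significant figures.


sag = 14.5500/1000 = 0.014550 m
L = sqrt(8 * 15432.9230 * 0.014550 / 401.8880)
L = 2.114 m


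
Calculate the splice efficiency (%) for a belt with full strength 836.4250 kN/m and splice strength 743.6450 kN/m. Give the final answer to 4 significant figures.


Eff = 743.6450 / 836.4250 * 100
Eff = 88.91 %


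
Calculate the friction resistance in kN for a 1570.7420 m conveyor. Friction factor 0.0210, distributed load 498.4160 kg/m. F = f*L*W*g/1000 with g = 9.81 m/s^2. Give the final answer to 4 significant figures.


F = 0.0210 * 1570.7420 * 498.4160 * 9.81 / 1000
F = 161.3 kN


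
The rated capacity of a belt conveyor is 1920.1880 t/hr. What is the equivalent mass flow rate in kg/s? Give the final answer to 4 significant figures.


m_dot = 1920.1880 * 1000 / 3600
m_dot = 533.4 kg/s


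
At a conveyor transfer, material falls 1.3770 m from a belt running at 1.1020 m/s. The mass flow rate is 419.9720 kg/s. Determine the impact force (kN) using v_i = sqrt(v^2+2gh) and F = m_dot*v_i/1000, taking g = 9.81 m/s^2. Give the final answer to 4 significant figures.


v_i = sqrt(1.1020^2 + 2*9.81*1.3770) = 5.3133 m/s
F = 419.9720 * 5.3133 / 1000
F = 2.231 kN


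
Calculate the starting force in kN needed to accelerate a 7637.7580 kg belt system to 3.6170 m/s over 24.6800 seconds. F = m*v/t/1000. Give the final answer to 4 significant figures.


F = 7637.7580 * 3.6170 / 24.6800 / 1000
F = 1.119 kN


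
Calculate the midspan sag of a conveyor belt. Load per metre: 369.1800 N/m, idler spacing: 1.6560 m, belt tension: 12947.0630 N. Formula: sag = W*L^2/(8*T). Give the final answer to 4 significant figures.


sag = 369.1800 * 1.6560^2 / (8 * 12947.0630)
sag = 0.009775 m


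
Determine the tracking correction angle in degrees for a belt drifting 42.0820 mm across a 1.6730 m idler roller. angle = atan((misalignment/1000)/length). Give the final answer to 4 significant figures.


misalign_m = 42.0820 / 1000 = 0.042082 m
angle = atan(0.042082 / 1.6730)
angle = 1.441 deg


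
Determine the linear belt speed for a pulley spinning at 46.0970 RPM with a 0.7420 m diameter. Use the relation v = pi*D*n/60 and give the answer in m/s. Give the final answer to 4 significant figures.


v = pi * 0.7420 * 46.0970 / 60
v = 1.791 m/s


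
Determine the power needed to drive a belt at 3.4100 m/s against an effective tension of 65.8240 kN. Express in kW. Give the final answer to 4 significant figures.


P = Te * v = 65.8240 * 3.4100
P = 224.5 kW


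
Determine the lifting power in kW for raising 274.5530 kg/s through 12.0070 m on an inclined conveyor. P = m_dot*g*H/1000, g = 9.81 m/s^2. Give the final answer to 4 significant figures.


P = 274.5530 * 9.81 * 12.0070 / 1000
P = 32.34 kW


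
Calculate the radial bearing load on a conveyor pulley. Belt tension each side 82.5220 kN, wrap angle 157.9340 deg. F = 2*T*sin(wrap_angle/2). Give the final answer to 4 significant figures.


F = 2 * 82.5220 * sin(157.9340/2 deg)
F = 162.0 kN


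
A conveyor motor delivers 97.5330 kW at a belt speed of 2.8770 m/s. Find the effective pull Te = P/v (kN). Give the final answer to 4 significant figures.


Te = P / v = 97.5330 / 2.8770
Te = 33.90 kN


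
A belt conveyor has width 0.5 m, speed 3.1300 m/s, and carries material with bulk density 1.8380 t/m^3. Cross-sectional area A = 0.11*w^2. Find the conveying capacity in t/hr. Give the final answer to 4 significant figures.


A = 0.11 * 0.5^2 = 0.0275 m^2
C = 0.0275 * 3.1300 * 1.8380 * 3600
C = 569.5 t/hr


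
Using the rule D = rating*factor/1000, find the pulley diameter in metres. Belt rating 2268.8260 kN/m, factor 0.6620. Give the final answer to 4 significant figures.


D = 2268.8260 * 0.6620 / 1000
D = 1.502 m


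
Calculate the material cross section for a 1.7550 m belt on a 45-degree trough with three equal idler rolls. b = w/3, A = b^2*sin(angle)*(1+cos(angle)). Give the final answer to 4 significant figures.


b = 1.7550/3 = 0.585 m
A = 0.585^2 * sin(45 deg) * (1 + cos(45 deg))
A = 0.4131 m^2


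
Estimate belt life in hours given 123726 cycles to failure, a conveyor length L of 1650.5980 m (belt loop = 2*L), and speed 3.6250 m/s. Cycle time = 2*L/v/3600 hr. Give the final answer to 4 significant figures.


cycle_time = 2 * 1650.5980 / 3.6250 / 3600 = 0.252965 hr
life = 123726 * 0.252965 = 31300 hours


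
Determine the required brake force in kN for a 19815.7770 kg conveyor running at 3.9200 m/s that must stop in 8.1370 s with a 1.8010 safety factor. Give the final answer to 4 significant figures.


F = 19815.7770 * 3.9200 / 8.1370 * 1.8010 / 1000
F = 17.19 kN


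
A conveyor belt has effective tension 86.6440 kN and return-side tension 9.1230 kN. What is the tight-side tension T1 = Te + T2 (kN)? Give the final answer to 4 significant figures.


T1 = Te + T2 = 86.6440 + 9.1230
T1 = 95.77 kN


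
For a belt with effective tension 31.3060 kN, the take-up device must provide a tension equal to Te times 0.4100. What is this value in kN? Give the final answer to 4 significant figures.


T_tu = 31.3060 * 0.4100
T_tu = 12.84 kN


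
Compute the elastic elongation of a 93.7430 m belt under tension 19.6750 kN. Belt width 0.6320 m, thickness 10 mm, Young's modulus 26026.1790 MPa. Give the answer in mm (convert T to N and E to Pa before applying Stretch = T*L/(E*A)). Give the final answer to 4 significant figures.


A = 0.6320 * 0.01 = 0.00632 m^2
Stretch = 19.6750*1000 * 93.7430 / (26026.1790e6 * 0.00632) * 1000
Stretch = 11.21 mm


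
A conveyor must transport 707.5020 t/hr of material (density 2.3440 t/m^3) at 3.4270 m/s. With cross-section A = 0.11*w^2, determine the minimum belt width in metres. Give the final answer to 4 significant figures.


A_req = 707.5020 / (3.4270 * 2.3440 * 3600) = 0.0244655 m^2
w = sqrt(0.0244655 / 0.11)
w = 0.4716 m


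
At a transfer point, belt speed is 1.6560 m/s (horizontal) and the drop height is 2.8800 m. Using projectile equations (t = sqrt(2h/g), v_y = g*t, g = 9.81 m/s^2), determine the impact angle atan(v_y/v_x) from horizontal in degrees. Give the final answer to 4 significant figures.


t = sqrt(2*2.8800/9.81) = 0.766261 s
v_y = 9.81 * 0.766261 = 7.51702 m/s
angle = atan(7.51702 / 1.6560) = 77.58 deg


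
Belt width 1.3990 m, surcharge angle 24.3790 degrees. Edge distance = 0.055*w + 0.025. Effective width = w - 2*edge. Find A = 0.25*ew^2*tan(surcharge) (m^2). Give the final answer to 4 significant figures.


edge = 0.055*1.3990 + 0.025 = 0.101945 m
ew = 1.3990 - 2*0.101945 = 1.19511 m
A = 0.25 * 1.19511^2 * tan(24.3790 deg)
A = 0.1618 m^2


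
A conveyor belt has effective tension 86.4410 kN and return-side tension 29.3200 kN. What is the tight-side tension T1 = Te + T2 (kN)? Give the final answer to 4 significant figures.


T1 = Te + T2 = 86.4410 + 29.3200
T1 = 115.8 kN


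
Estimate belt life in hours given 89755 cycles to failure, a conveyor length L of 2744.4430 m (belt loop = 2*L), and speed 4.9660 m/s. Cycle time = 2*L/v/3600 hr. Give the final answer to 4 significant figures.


cycle_time = 2 * 2744.4430 / 4.9660 / 3600 = 0.307026 hr
life = 89755 * 0.307026 = 27560 hours


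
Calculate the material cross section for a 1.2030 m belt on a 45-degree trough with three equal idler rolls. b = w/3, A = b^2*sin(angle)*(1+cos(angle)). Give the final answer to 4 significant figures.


b = 1.2030/3 = 0.401 m
A = 0.401^2 * sin(45 deg) * (1 + cos(45 deg))
A = 0.1941 m^2


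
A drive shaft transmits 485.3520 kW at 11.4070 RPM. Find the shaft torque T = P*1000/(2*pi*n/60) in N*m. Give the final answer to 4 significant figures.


omega = 2*pi*11.4070/60 = 1.19454 rad/s
T = 485.3520*1000 / 1.19454
T = 406300 N*m


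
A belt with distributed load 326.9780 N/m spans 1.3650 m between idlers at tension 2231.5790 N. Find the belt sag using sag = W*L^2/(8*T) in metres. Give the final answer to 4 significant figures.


sag = 326.9780 * 1.3650^2 / (8 * 2231.5790)
sag = 0.03413 m


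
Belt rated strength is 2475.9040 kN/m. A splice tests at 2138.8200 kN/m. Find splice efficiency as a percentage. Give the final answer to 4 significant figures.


Eff = 2138.8200 / 2475.9040 * 100
Eff = 86.39 %


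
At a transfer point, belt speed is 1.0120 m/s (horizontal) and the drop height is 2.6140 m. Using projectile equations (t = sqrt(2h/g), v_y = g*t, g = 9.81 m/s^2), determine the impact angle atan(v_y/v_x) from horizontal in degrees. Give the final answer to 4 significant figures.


t = sqrt(2*2.6140/9.81) = 0.730018 s
v_y = 9.81 * 0.730018 = 7.16148 m/s
angle = atan(7.16148 / 1.0120) = 81.96 deg


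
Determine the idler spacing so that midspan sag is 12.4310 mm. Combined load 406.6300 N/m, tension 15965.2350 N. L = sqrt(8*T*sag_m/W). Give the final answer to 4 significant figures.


sag = 12.4310/1000 = 0.012431 m
L = sqrt(8 * 15965.2350 * 0.012431 / 406.6300)
L = 1.976 m


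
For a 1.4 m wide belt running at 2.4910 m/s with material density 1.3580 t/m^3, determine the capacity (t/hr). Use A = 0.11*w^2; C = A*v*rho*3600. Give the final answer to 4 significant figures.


A = 0.11 * 1.4^2 = 0.2156 m^2
C = 0.2156 * 2.4910 * 1.3580 * 3600
C = 2626 t/hr


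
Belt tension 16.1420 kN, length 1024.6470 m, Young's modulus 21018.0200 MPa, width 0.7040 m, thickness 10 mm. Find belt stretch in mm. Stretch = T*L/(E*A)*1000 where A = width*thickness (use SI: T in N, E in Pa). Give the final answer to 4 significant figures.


A = 0.7040 * 0.01 = 0.00704 m^2
Stretch = 16.1420*1000 * 1024.6470 / (21018.0200e6 * 0.00704) * 1000
Stretch = 111.8 mm


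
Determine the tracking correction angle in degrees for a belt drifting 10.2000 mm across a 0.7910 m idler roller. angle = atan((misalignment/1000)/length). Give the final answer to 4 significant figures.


misalign_m = 10.2000 / 1000 = 0.010200 m
angle = atan(0.010200 / 0.7910)
angle = 0.7388 deg


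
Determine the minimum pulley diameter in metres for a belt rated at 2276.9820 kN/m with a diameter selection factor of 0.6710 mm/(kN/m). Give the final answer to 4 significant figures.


D = 2276.9820 * 0.6710 / 1000
D = 1.528 m


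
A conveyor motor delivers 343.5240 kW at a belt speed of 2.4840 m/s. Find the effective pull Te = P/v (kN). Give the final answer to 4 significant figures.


Te = P / v = 343.5240 / 2.4840
Te = 138.3 kN


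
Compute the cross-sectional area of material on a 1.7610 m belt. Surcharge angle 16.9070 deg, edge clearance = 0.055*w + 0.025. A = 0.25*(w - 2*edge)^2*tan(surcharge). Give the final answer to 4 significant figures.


edge = 0.055*1.7610 + 0.025 = 0.121855 m
ew = 1.7610 - 2*0.121855 = 1.51729 m
A = 0.25 * 1.51729^2 * tan(16.9070 deg)
A = 0.1749 m^2


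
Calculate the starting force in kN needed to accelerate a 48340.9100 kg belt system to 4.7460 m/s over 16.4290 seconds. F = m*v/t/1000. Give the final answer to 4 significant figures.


F = 48340.9100 * 4.7460 / 16.4290 / 1000
F = 13.96 kN


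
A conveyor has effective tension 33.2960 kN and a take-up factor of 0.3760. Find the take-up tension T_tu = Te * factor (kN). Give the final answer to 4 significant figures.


T_tu = 33.2960 * 0.3760
T_tu = 12.52 kN


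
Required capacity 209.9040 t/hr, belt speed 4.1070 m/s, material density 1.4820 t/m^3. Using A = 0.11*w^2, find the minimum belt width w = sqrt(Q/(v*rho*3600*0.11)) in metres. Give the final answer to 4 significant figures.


A_req = 209.9040 / (4.1070 * 1.4820 * 3600) = 0.00957955 m^2
w = sqrt(0.00957955 / 0.11)
w = 0.2951 m


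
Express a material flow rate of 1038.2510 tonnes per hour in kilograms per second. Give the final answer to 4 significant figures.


m_dot = 1038.2510 * 1000 / 3600
m_dot = 288.4 kg/s


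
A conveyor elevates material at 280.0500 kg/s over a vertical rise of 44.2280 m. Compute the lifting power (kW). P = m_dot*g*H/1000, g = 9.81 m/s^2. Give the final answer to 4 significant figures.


P = 280.0500 * 9.81 * 44.2280 / 1000
P = 121.5 kW


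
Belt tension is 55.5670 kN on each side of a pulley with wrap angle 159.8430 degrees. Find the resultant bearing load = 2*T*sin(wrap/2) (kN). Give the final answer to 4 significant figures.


F = 2 * 55.5670 * sin(159.8430/2 deg)
F = 109.4 kN


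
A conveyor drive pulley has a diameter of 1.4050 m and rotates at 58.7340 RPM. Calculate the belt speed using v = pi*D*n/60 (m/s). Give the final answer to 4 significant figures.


v = pi * 1.4050 * 58.7340 / 60
v = 4.321 m/s


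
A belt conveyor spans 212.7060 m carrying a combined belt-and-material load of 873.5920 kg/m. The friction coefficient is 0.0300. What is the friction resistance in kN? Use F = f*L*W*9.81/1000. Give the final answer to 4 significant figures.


F = 0.0300 * 212.7060 * 873.5920 * 9.81 / 1000
F = 54.69 kN


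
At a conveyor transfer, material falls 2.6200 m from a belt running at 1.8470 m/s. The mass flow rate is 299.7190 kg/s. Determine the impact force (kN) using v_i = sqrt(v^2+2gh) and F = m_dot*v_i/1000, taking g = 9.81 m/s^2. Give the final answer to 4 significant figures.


v_i = sqrt(1.8470^2 + 2*9.81*2.6200) = 7.40377 m/s
F = 299.7190 * 7.40377 / 1000
F = 2.219 kN


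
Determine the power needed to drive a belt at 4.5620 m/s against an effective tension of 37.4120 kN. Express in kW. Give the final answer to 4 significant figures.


P = Te * v = 37.4120 * 4.5620
P = 170.7 kW


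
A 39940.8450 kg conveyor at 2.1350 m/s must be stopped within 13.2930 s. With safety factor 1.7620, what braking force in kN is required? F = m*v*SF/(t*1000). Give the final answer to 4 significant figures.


F = 39940.8450 * 2.1350 / 13.2930 * 1.7620 / 1000
F = 11.30 kN


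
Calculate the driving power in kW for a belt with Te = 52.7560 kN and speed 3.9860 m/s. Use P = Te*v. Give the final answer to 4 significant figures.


P = Te * v = 52.7560 * 3.9860
P = 210.3 kW


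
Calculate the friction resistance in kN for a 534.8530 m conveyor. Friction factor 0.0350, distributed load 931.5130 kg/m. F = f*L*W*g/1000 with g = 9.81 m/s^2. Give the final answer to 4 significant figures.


F = 0.0350 * 534.8530 * 931.5130 * 9.81 / 1000
F = 171.1 kN


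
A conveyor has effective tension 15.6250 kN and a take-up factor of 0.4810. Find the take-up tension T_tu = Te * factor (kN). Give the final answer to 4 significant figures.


T_tu = 15.6250 * 0.4810
T_tu = 7.516 kN


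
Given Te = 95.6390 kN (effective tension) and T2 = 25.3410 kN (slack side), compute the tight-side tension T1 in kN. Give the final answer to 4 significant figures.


T1 = Te + T2 = 95.6390 + 25.3410
T1 = 121.0 kN


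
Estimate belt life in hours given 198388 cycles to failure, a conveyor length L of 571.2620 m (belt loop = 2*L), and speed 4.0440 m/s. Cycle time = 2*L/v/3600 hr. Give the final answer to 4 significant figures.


cycle_time = 2 * 571.2620 / 4.0440 / 3600 = 0.0784787 hr
life = 198388 * 0.0784787 = 15570 hours


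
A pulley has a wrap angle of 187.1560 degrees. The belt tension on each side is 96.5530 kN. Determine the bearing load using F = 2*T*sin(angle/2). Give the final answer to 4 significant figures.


F = 2 * 96.5530 * sin(187.1560/2 deg)
F = 192.7 kN


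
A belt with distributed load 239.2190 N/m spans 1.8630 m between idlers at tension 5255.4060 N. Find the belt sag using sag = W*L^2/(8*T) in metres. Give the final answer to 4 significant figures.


sag = 239.2190 * 1.8630^2 / (8 * 5255.4060)
sag = 0.01975 m


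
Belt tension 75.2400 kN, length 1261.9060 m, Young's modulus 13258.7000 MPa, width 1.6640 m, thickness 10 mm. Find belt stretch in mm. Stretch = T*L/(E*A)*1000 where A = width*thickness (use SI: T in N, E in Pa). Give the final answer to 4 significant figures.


A = 1.6640 * 0.01 = 0.01664 m^2
Stretch = 75.2400*1000 * 1261.9060 / (13258.7000e6 * 0.01664) * 1000
Stretch = 430.3 mm


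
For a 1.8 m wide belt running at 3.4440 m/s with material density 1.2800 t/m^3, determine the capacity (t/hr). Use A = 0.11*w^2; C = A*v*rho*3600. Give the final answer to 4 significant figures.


A = 0.11 * 1.8^2 = 0.3564 m^2
C = 0.3564 * 3.4440 * 1.2800 * 3600
C = 5656 t/hr


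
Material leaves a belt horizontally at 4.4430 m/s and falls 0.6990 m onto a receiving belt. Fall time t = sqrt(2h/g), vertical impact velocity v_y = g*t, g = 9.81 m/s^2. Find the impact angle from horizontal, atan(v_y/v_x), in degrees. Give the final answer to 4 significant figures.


t = sqrt(2*0.6990/9.81) = 0.377502 s
v_y = 9.81 * 0.377502 = 3.70329 m/s
angle = atan(3.70329 / 4.4430) = 39.81 deg


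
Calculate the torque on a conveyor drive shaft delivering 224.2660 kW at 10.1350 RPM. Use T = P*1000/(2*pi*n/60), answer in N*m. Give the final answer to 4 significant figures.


omega = 2*pi*10.1350/60 = 1.06133 rad/s
T = 224.2660*1000 / 1.06133
T = 211300 N*m


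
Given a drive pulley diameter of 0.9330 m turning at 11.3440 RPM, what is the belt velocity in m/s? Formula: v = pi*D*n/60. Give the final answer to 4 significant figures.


v = pi * 0.9330 * 11.3440 / 60
v = 0.5542 m/s


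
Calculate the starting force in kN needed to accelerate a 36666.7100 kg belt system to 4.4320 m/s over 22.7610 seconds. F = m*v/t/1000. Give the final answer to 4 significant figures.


F = 36666.7100 * 4.4320 / 22.7610 / 1000
F = 7.140 kN


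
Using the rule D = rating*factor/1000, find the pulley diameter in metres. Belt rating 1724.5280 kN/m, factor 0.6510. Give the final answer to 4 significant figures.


D = 1724.5280 * 0.6510 / 1000
D = 1.123 m


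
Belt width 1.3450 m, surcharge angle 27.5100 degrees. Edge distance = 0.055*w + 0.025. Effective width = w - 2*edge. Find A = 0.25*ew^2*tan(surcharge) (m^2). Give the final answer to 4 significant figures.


edge = 0.055*1.3450 + 0.025 = 0.098975 m
ew = 1.3450 - 2*0.098975 = 1.14705 m
A = 0.25 * 1.14705^2 * tan(27.5100 deg)
A = 0.1713 m^2


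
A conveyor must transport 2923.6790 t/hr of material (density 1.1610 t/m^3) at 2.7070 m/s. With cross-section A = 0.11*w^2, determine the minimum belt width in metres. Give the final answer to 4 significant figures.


A_req = 2923.6790 / (2.7070 * 1.1610 * 3600) = 0.258408 m^2
w = sqrt(0.258408 / 0.11)
w = 1.533 m


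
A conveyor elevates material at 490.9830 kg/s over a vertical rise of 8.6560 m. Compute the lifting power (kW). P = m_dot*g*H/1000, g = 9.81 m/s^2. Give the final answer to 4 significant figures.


P = 490.9830 * 9.81 * 8.6560 / 1000
P = 41.69 kW


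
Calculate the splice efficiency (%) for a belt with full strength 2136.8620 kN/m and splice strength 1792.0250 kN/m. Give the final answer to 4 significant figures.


Eff = 1792.0250 / 2136.8620 * 100
Eff = 83.86 %


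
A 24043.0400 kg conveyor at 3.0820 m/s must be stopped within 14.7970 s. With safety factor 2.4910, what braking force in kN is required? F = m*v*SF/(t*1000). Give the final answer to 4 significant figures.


F = 24043.0400 * 3.0820 / 14.7970 * 2.4910 / 1000
F = 12.47 kN


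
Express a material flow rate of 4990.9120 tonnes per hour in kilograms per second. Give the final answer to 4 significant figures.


m_dot = 4990.9120 * 1000 / 3600
m_dot = 1386 kg/s


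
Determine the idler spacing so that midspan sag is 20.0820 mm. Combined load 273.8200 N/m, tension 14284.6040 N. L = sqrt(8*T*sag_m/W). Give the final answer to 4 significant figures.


sag = 20.0820/1000 = 0.020082 m
L = sqrt(8 * 14284.6040 * 0.020082 / 273.8200)
L = 2.895 m


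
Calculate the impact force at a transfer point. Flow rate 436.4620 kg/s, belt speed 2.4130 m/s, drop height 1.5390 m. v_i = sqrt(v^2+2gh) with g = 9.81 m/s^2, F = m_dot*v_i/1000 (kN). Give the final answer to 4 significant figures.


v_i = sqrt(2.4130^2 + 2*9.81*1.5390) = 6.00148 m/s
F = 436.4620 * 6.00148 / 1000
F = 2.619 kN


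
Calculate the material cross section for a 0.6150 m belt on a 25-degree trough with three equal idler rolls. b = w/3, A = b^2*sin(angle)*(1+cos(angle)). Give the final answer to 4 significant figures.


b = 0.6150/3 = 0.205 m
A = 0.205^2 * sin(25 deg) * (1 + cos(25 deg))
A = 0.03386 m^2


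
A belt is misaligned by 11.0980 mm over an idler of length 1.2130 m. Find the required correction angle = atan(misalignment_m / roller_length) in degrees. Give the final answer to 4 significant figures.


misalign_m = 11.0980 / 1000 = 0.011098 m
angle = atan(0.011098 / 1.2130)
angle = 0.5242 deg


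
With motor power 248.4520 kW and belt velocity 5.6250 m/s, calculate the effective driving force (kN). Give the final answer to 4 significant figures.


Te = P / v = 248.4520 / 5.6250
Te = 44.17 kN


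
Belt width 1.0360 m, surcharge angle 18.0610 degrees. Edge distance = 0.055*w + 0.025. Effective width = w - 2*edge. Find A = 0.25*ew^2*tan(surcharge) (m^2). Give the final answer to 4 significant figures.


edge = 0.055*1.0360 + 0.025 = 0.08198 m
ew = 1.0360 - 2*0.08198 = 0.87204 m
A = 0.25 * 0.87204^2 * tan(18.0610 deg)
A = 0.06200 m^2


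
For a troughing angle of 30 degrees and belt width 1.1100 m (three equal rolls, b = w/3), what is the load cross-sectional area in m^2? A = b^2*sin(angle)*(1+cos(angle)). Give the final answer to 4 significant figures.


b = 1.1100/3 = 0.37 m
A = 0.37^2 * sin(30 deg) * (1 + cos(30 deg))
A = 0.1277 m^2
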